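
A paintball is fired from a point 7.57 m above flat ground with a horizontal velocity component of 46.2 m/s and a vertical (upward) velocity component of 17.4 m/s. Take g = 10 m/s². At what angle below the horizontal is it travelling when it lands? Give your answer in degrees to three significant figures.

With up positive and y = 0 at the ground: y(t) = 7.57 + (17.40) t − 5.000 t². Setting y = 0 and taking the positive root: t = [17.40 + √(17.40² + 2·10.0·7.57)] / 10.0 = (17.40 + 21.31) / 10.0 = 3.871 s.
At impact: v_y = v_y0 − g t = −21.31 m/s; vₓ = 46.20 m/s.
Angle below horizontal: arctan(|v_y|/vₓ) = arctan(21.31/46.20) = 24.76°.

24.8°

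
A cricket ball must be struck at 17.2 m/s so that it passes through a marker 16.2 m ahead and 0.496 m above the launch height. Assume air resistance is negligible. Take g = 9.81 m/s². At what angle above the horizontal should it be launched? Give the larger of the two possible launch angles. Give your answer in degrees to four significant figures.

Trajectory: y = x tanθ − g x² (1 + tan²θ)/(2v₀²). With x = 16.2, y = 0.496, v₀ = 17.2, g = 9.81:
4.351 tan²θ − 16.2 tanθ + (4.847) = 0.
tanθ = [16.2 ± √(16.2² − 4 × 4.351 × (4.847))] / (2 × 4.351) = (16.2 ± 13.34) / 8.702, giving tanθ = 0.3281 or 3.395.
θ = 18.17° or 73.59°; the larger is 73.59°.

73.59°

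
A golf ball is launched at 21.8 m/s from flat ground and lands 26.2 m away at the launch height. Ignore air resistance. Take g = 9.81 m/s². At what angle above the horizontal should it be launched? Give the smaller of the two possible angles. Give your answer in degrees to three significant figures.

R = v₀² sin 2θ / g gives sin 2θ = gR/v₀² = 9.81·26.2/21.8² = 0.5408.
2θ = 32.74° or 180° − 32.74° = 147.3°, so θ = 16.37° or 73.63°.
The smaller angle is 16.37°.

16.4°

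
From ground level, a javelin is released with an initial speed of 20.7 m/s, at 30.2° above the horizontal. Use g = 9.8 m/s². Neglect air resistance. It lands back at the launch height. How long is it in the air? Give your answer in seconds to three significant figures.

2.13 s

Components: vₓ = 20.70 cos 30.2° = 17.89 m/s, v_y0 = 20.70 sin 30.2° = 10.41 m/s.
Time of flight on level ground: T = 2 v_y0 / g = 2 × 10.41 / 9.80 = 2.125 s.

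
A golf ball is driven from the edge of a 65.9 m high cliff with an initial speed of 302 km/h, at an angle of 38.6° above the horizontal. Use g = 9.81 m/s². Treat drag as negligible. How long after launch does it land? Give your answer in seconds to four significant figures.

Convert: 302 km/h = 302/3.6 = 83.89 m/s.
vₓ = 83.89 cos 38.6° = 65.56 m/s; v_y0 = 83.89 sin 38.6° = 52.34 m/s.
With up positive and y = 0 at the ground: y(t) = 65.9 + (52.34) t − 4.905 t². Setting y = 0 and taking the positive root: t = [52.34 + √(52.34² + 2·9.81·65.9)] / 9.81 = (52.34 + 63.50) / 9.81 = 11.81 s.

11.81 s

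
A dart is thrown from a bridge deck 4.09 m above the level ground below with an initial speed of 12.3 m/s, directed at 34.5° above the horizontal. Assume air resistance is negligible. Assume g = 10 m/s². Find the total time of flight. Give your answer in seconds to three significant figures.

Resolve: vₓ = 12.30 cos 34.5° = 10.14 m/s and v_y0 = 12.30 sin 34.5° = 6.967 m/s.
Vertical motion (up positive, ground at y = 0): 5.000 t² − (6.967) t − 4.09 = 0, so t = (6.967 + √(6.967² + 2·10.0·4.09)) / 10.0 = (6.967 + 11.42) / 10.0 = 1.838 s.

1.84 s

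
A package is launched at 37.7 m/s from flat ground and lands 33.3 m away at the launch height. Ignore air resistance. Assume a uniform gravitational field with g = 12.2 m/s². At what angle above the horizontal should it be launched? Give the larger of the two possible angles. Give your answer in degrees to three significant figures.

81.7°

Level-ground range R = v₀² sin(2θ)/g ⇒ sin(2θ) = gR/v₀² = 12.2 × 33.3 / 37.7² = 0.2858.
2θ = 16.61° or 180° − 16.61° = 163.4°, so θ = 8.305° or 81.70°.
The larger angle is 81.70°.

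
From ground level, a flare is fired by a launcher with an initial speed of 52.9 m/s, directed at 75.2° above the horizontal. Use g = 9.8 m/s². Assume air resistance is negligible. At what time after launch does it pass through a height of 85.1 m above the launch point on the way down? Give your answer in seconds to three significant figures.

Components: vₓ = 52.90 cos 75.2° = 13.51 m/s, v_y0 = 52.90 sin 75.2° = 51.14 m/s.
Require v_y0 t − ½ g t² = 85.1, i.e. 4.900 t² − 51.14 t + 85.1 = 0.
t = [51.14 ± √(51.14² − 2·9.80·85.1)] / 9.80 = (51.14 ± 30.79) / 9.80, so t = 2.077 s or t = 8.360 s.
The descending-branch root is 8.360 s.

8.36 s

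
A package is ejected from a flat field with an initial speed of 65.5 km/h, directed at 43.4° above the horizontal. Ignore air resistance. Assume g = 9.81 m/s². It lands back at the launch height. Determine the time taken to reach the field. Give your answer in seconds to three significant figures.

2.55 s

Convert: 65.5 km/h = 65.5/3.6 = 18.19 m/s.
vₓ = 18.19 cos 43.4° = 13.22 m/s; v_y0 = 18.19 sin 43.4° = 12.50 m/s.
It returns to y = 0 when t = 2 v_y0 / g = 2(12.50)/9.81 = 2.549 s.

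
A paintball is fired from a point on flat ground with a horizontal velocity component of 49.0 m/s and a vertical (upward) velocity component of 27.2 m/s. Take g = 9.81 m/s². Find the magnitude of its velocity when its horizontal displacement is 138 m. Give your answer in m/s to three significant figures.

49.0 m/s

At x = 138 m, t = x/vₓ = 138/49.00 = 2.816 s.
Vertical velocity there: v_y = v_y0 − g t = 27.20 − 9.81 × 2.816 = −0.4282 m/s.
Speed: √(vₓ² + v_y²) = √(49.00² + 0.4282²) = 49.00 m/s.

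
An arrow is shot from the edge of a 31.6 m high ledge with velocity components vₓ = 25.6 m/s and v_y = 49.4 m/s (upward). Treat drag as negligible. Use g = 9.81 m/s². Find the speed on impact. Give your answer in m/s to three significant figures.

With up positive and y = 0 at the ground: y(t) = 31.6 + (49.40) t − 4.905 t². Setting y = 0 and taking the positive root: t = [49.40 + √(49.40² + 2·9.81·31.6)] / 9.81 = (49.40 + 55.32) / 9.81 = 10.67 s.
Vertical velocity at impact: v_y = v_y0 − g t = 49.40 − 9.81 × 10.67 = −55.32 m/s.
Speed: |v| = √(vₓ² + v_y²) = √(25.60² + 55.32²) = 60.96 m/s.

61.0 m/s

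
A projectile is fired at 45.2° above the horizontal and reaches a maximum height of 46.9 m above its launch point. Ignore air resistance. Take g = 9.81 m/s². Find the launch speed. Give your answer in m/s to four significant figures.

42.75 m/s

At the peak v_y = 0, so v_y0 = √(2gH) = √(2 × 9.81 × 46.9) = 30.33 m/s.
v_y0 = v₀ sin θ ⇒ v₀ = 30.33 / sin 45.2° = 42.75 m/s.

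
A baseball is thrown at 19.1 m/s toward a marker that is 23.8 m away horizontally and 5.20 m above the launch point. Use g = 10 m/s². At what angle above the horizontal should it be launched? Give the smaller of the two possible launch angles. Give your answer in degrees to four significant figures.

35.31°

Trajectory: y = x tanθ − g x² (1 + tan²θ)/(2v₀²). With x = 23.8, y = 5.20, v₀ = 19.1, g = 10.0:
7.763 tan²θ − 23.8 tanθ + (12.96) = 0.
tanθ = [23.8 ± √(23.8² − 4 × 7.763 × (12.96))] / (2 × 7.763) = (23.8 ± 12.80) / 15.53, giving tanθ = 0.7084 or 2.357.
θ = 35.31° or 67.01°; the smaller is 35.31°.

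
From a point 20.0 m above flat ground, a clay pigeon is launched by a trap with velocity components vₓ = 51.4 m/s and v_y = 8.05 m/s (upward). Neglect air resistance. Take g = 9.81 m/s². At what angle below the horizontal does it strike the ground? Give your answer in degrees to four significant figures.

22.59°

The projectile lands when y = 20.0 + (8.050) t − ½·9.81·t² = 0. Positive root: t = (8.050 + √(8.050² + 2·9.81·20.0)) / 9.81 = (8.050 + 21.38) / 9.81 = 3.000 s.
At impact: v_y = v_y0 − g t = −21.38 m/s; vₓ = 51.40 m/s.
Angle below horizontal: arctan(|v_y|/vₓ) = arctan(21.38/51.40) = 22.59°.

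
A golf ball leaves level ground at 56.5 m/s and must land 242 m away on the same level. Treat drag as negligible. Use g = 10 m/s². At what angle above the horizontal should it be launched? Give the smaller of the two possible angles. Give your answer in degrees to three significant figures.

Level-ground range R = v₀² sin(2θ)/g ⇒ sin(2θ) = gR/v₀² = 10.0 × 242 / 56.5² = 0.7581.
2θ = 49.30° or 180° − 49.30° = 130.7°, so θ = 24.65° or 65.35°.
The smaller angle is 24.65°.

24.6°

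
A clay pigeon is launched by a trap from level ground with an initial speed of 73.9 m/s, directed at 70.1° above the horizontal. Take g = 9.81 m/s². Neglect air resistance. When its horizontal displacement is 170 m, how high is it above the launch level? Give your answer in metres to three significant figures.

Horizontal component vₓ = 73.90 cos 70.1° = 25.15 m/s; vertical v_y0 = 73.90 sin 70.1° = 69.49 m/s.
x = vₓ t ⇒ t = 170/25.15 = 6.758 s.
Height: y = v_y0 t − ½ g t² = 69.49 × 6.758 − 4.905 × 6.758² = 469.6 − 224.0 = 245.6 m.

246 m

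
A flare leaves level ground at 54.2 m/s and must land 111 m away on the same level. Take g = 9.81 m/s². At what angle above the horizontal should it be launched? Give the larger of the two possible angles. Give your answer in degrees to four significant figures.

79.12°

R = v₀² sin 2θ / g gives sin 2θ = gR/v₀² = 9.81·111/54.2² = 0.3707.
2θ = 21.76° or 180° − 21.76° = 158.2°, so θ = 10.88° or 79.12°.
The larger angle is 79.12°.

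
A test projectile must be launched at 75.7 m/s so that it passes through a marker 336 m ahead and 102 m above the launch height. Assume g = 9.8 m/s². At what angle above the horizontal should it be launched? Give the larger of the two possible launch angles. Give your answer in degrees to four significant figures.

Trajectory: y = x tanθ − g x² (1 + tan²θ)/(2v₀²). With x = 336, y = 102, v₀ = 75.7, g = 9.80:
96.53 tan²θ − 336 tanθ + (198.5) = 0.
tanθ = [336 ± √(336² − 4 × 96.53 × (198.5))] / (2 × 96.53) = (336 ± 190.4) / 193.1, giving tanθ = 0.7544 or 2.726.
θ = 37.03° or 69.86°; the larger is 69.86°.

69.86°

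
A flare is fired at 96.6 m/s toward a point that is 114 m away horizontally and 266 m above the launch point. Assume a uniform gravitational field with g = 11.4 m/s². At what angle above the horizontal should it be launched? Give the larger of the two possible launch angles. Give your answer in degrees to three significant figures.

84.9°

Trajectory: y = x tanθ − g x² (1 + tan²θ)/(2v₀²). With x = 114, y = 266, v₀ = 96.6, g = 11.4:
7.938 tan²θ − 114 tanθ + (273.9) = 0.
tanθ = [114 ± √(114² − 4 × 7.938 × (273.9))] / (2 × 7.938) = (114 ± 65.56) / 15.88, giving tanθ = 3.051 or 11.31.
θ = 71.85° or 84.95°; the larger is 84.95°.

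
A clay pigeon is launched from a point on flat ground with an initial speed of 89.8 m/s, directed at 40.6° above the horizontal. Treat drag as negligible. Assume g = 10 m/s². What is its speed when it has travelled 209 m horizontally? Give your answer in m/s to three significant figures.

73.6 m/s

Horizontal component vₓ = 89.80 cos 40.6° = 68.18 m/s; vertical v_y0 = 89.80 sin 40.6° = 58.44 m/s.
Time to reach x = 209 m: t = x/vₓ = 209/68.18 = 3.065 s.
Vertical velocity there: v_y = v_y0 − g t = 58.44 − 10.0 × 3.065 = 27.79 m/s.
Speed: √(vₓ² + v_y²) = √(68.18² + 27.79²) = 73.63 m/s.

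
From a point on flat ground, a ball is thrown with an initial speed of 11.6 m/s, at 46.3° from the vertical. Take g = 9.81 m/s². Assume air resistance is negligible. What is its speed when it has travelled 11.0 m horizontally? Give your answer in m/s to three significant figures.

Horizontal component vₓ = 11.60 sin 46.3° = 8.386 m/s; vertical v_y0 = 11.60 cos 46.3° = 8.014 m/s.
x = vₓ t ⇒ t = 11.0/8.386 = 1.312 s.
Vertical velocity there: v_y = v_y0 − g t = 8.014 − 9.81 × 1.312 = −4.853 m/s.
Speed: √(vₓ² + v_y²) = √(8.386² + 4.853²) = 9.689 m/s.

9.69 m/s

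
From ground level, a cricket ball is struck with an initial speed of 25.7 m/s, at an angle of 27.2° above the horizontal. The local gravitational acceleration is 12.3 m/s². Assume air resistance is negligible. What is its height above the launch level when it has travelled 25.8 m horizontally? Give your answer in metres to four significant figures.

Components: vₓ = 25.70 cos 27.2° = 22.86 m/s, v_y0 = 25.70 sin 27.2° = 11.75 m/s.
x = vₓ t ⇒ t = 25.8/22.86 = 1.129 s.
Height: y = v_y0 t − ½ g t² = 11.75 × 1.129 − 6.150 × 1.129² = 13.26 − 7.835 = 5.424 m.

5.424 m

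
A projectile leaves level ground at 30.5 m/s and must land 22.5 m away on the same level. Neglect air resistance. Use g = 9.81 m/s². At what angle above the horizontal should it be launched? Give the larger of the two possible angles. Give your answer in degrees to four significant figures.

From R = (v₀²/g) sin 2θ: sin 2θ = 9.81 × 22.5 / 930.25 = 0.2373.
2θ = 13.73° or 180° − 13.73° = 166.3°, so θ = 6.863° or 83.14°.
The larger angle is 83.14°.

83.14°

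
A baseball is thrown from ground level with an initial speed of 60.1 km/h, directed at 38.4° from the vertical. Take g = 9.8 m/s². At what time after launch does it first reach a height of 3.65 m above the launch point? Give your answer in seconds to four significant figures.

Convert: 60.1 km/h = 60.1/3.6 = 16.69 m/s.
Horizontal component vₓ = 16.69 sin 38.4° = 10.37 m/s; vertical v_y0 = 16.69 cos 38.4° = 13.08 m/s.
Set y = v_y0 t − ½ g t² = 3.65: 4.900 t² − 13.08 t + 3.65 = 0.
Quadratic formula: t = (13.08 ± √99.633) / 9.80 = (13.08 ± 9.982) / 9.80 → t = 0.3165 s or 2.354 s.
The first (ascending) time is 0.3165 s.

0.3165 s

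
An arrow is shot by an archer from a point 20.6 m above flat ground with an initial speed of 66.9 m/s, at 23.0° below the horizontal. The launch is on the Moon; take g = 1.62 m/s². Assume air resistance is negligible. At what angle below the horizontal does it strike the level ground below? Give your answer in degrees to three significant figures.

24.0°

vₓ = 66.90 cos 23.0° = 61.58 m/s; v_y0 = −26.14 m/s (downward).
Vertical motion (up positive, ground at y = 0): 0.8100 t² − (−26.14) t − 20.6 = 0, so t = (−26.14 + √(26.14² + 2·1.62·20.6)) / 1.62 = (−26.14 + 27.39) / 1.62 = 0.7697 s.
At impact: v_y = v_y0 − g t = −27.39 m/s; vₓ = 61.58 m/s.
Angle below horizontal: arctan(|v_y|/vₓ) = arctan(27.39/61.58) = 23.98°.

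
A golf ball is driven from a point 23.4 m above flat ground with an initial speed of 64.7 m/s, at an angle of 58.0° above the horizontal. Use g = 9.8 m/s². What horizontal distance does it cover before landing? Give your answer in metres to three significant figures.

Resolve: vₓ = 64.70 cos 58.0° = 34.29 m/s and v_y0 = 64.70 sin 58.0° = 54.87 m/s.
The projectile lands when y = 23.4 + (54.87) t − ½·9.80·t² = 0. Positive root: t = (54.87 + √(54.87² + 2·9.80·23.4)) / 9.80 = (54.87 + 58.90) / 9.80 = 11.61 s.
Horizontal distance: R = vₓ t = 34.29 × 11.61 = 398.0 m.

398 m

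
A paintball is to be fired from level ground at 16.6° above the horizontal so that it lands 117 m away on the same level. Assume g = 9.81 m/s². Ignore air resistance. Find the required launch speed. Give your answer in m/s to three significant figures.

From R = (v₀² / g) sin 2θ: v₀ = √(gR / sin 2θ).
v₀ = √(9.81 × 117 / sin 33.20°) = √(1148 / 0.5476) = √2096.1 = 45.78 m/s.

45.8 m/s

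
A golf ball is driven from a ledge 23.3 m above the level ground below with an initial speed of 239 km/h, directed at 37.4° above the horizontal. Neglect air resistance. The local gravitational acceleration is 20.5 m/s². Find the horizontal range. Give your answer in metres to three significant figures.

234 m

Convert: 239 km/h = 239/3.6 = 66.39 m/s.
Resolve: vₓ = 66.39 cos 37.4° = 52.74 m/s and v_y0 = 66.39 sin 37.4° = 40.32 m/s.
With up positive and y = 0 at the ground: y(t) = 23.3 + (40.32) t − 10.25 t². Setting y = 0 and taking the positive root: t = [40.32 + √(40.32² + 2·20.5·23.3)] / 20.5 = (40.32 + 50.81) / 20.5 = 4.445 s.
Horizontal distance: R = vₓ t = 52.74 × 4.445 = 234.4 m.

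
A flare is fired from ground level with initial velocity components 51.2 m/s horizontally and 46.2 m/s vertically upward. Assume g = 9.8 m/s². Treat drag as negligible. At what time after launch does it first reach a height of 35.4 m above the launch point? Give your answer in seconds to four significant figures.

Set y = v_y0 t − ½ g t² = 35.4: 4.900 t² − 46.20 t + 35.4 = 0.
Quadratic formula: t = (46.20 ± √1440.6) / 9.80 = (46.20 ± 37.96) / 9.80 → t = 0.8413 s or 8.587 s.
The first (ascending) time is 0.8413 s.

0.8413 s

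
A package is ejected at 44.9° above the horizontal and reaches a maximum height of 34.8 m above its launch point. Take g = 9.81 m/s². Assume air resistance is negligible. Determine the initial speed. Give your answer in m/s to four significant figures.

37.02 m/s

At the peak v_y = 0, so v_y0 = √(2gH) = √(2 × 9.81 × 34.8) = 26.13 m/s.
v_y0 = v₀ sin θ ⇒ v₀ = 26.13 / sin 44.9° = 37.02 m/s.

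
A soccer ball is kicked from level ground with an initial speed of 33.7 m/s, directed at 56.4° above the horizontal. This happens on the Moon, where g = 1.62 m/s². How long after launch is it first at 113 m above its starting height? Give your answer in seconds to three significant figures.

Resolve: vₓ = 33.70 cos 56.4° = 18.65 m/s and v_y0 = 33.70 sin 56.4° = 28.07 m/s.
Height y(t) = 28.07 t − 0.8100 t² = 113 gives 0.8100 t² − 28.07 t + 113 = 0.
Quadratic formula: t = (28.07 ± √421.77) / 1.62 = (28.07 ± 20.54) / 1.62 → t = 4.650 s or 30.00 s.
The first (ascending) time is 4.650 s.

4.65 s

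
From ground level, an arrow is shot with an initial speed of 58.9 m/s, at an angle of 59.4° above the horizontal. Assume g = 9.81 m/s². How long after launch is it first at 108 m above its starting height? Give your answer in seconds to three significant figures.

3.00 s

vₓ = 58.90 cos 59.4° = 29.98 m/s; v_y0 = 58.90 sin 59.4° = 50.70 m/s.
Require v_y0 t − ½ g t² = 108, i.e. 4.905 t² − 50.70 t + 108 = 0.
Quadratic formula: t = (50.70 ± √451.30) / 9.81 = (50.70 ± 21.24) / 9.81 → t = 3.002 s or 7.333 s.
The first (ascending) time is 3.002 s.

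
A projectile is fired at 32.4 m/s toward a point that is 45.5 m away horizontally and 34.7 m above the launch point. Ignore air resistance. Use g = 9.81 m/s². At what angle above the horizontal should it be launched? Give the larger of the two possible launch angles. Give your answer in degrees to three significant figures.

73.3°

Trajectory: y = x tanθ − g x² (1 + tan²θ)/(2v₀²). With x = 45.5, y = 34.7, v₀ = 32.4, g = 9.81:
9.673 tan²θ − 45.5 tanθ + (44.37) = 0.
tanθ = [45.5 ± √(45.5² − 4 × 9.673 × (44.37))] / (2 × 9.673) = (45.5 ± 18.80) / 19.35, giving tanθ = 1.380 or 3.323.
θ = 54.08° or 73.25°; the larger is 73.25°.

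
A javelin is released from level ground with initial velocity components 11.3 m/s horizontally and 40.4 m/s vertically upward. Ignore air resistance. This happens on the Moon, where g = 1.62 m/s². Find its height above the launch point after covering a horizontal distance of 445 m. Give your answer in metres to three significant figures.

335 m

At x = 445 m, t = x/vₓ = 445/11.30 = 39.38 s.
Height: y = v_y0 t − ½ g t² = 40.40 × 39.38 − 0.8100 × 39.38² = 1591 − 1256 = 334.8 m.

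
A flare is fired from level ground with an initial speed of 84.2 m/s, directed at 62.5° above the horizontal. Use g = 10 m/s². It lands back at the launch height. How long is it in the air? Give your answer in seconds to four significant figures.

14.94 s

Horizontal component vₓ = 84.20 cos 62.5° = 38.88 m/s; vertical v_y0 = 84.20 sin 62.5° = 74.69 m/s.
Time of flight on level ground: T = 2 v_y0 / g = 2 × 74.69 / 10.0 = 14.94 s.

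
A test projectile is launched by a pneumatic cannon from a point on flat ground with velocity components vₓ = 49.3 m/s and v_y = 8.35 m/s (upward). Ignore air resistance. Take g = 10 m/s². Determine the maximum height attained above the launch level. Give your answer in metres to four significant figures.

Peak height H = v_y0² / (2g) = 69.722 / 20.00 = 3.486 m.

3.486 m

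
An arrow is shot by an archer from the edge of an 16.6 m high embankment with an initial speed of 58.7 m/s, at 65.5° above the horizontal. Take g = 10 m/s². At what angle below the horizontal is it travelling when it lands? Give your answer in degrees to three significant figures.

66.7°

vₓ = 58.70 cos 65.5° = 24.34 m/s; v_y0 = 58.70 sin 65.5° = 53.41 m/s.
Vertical motion (up positive, ground at y = 0): 5.000 t² − (53.41) t − 16.6 = 0, so t = (53.41 + √(53.41² + 2·10.0·16.6)) / 10.0 = (53.41 + 56.44) / 10.0 = 10.99 s.
At impact: v_y = v_y0 − g t = −56.44 m/s; vₓ = 24.34 m/s.
Angle below horizontal: arctan(|v_y|/vₓ) = arctan(56.44/24.34) = 66.67°.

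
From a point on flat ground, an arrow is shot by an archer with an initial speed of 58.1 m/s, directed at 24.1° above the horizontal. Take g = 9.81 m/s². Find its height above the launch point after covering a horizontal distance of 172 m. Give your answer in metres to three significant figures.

Horizontal component vₓ = 58.10 cos 24.1° = 53.04 m/s; vertical v_y0 = 58.10 sin 24.1° = 23.72 m/s.
Time to reach x = 172 m: t = x/vₓ = 172/53.04 = 3.243 s.
Height: y = v_y0 t − ½ g t² = 23.72 × 3.243 − 4.905 × 3.243² = 76.94 − 51.59 = 25.35 m.

25.3 m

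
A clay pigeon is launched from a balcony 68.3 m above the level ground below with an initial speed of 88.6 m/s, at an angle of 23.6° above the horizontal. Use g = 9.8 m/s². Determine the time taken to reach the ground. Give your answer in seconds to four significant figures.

8.819 s

Components: vₓ = 88.60 cos 23.6° = 81.19 m/s, v_y0 = 88.60 sin 23.6° = 35.47 m/s.
With up positive and y = 0 at the ground: y(t) = 68.3 + (35.47) t − 4.900 t². Setting y = 0 and taking the positive root: t = [35.47 + √(35.47² + 2·9.80·68.3)] / 9.80 = (35.47 + 50.96) / 9.80 = 8.819 s.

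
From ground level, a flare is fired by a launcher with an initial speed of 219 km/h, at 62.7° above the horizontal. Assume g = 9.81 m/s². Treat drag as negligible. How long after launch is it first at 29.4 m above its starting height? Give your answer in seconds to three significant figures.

0.574 s

Convert: 219 km/h = 219/3.6 = 60.83 m/s.
Horizontal component vₓ = 60.83 cos 62.7° = 27.90 m/s; vertical v_y0 = 60.83 sin 62.7° = 54.06 m/s.
Height y(t) = 54.06 t − 4.905 t² = 29.4 gives 4.905 t² − 54.06 t + 29.4 = 0.
Quadratic formula: t = (54.06 ± √2345.4) / 9.81 = (54.06 ± 48.43) / 9.81 → t = 0.5737 s or 10.45 s.
The first (ascending) time is 0.5737 s.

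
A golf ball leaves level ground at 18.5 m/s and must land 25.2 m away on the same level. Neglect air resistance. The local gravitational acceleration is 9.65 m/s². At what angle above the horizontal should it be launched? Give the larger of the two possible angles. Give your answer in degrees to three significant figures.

R = v₀² sin 2θ / g gives sin 2θ = gR/v₀² = 9.65·25.2/18.5² = 0.7105.
2θ = 45.28° or 180° − 45.28° = 134.7°, so θ = 22.64° or 67.36°.
The larger angle is 67.36°.

67.4°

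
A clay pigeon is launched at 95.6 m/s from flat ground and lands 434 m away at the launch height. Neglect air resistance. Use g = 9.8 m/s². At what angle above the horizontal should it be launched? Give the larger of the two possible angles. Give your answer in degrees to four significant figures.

76.13°

R = v₀² sin 2θ / g gives sin 2θ = gR/v₀² = 9.80·434/95.6² = 0.4654.
2θ = 27.73° or 180° − 27.73° = 152.3°, so θ = 13.87° or 76.13°.
The larger angle is 76.13°.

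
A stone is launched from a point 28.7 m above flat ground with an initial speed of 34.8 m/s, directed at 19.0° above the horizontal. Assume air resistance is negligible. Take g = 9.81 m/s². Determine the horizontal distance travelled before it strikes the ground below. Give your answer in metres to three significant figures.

Resolve: vₓ = 34.80 cos 19.0° = 32.90 m/s and v_y0 = 34.80 sin 19.0° = 11.33 m/s.
With up positive and y = 0 at the ground: y(t) = 28.7 + (11.33) t − 4.905 t². Setting y = 0 and taking the positive root: t = [11.33 + √(11.33² + 2·9.81·28.7)] / 9.81 = (11.33 + 26.30) / 9.81 = 3.835 s.
Horizontal distance: R = vₓ t = 32.90 × 3.835 = 126.2 m.

126 m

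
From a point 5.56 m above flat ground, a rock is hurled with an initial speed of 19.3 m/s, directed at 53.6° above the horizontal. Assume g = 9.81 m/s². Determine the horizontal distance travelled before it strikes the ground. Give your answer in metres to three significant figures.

40.0 m

vₓ = 19.30 cos 53.6° = 11.45 m/s; v_y0 = 19.30 sin 53.6° = 15.53 m/s.
With up positive and y = 0 at the ground: y(t) = 5.56 + (15.53) t − 4.905 t². Setting y = 0 and taking the positive root: t = [15.53 + √(15.53² + 2·9.81·5.56)] / 9.81 = (15.53 + 18.72) / 9.81 = 3.492 s.
Horizontal distance: R = vₓ t = 11.45 × 3.492 = 39.99 m.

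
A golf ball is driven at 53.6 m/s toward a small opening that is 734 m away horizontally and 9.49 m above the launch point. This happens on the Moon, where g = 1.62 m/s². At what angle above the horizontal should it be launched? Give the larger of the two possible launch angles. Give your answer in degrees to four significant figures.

77.74°

Trajectory: y = x tanθ − g x² (1 + tan²θ)/(2v₀²). With x = 734, y = 9.49, v₀ = 53.6, g = 1.62:
151.9 tan²θ − 734 tanθ + (161.4) = 0.
tanθ = [734 ± √(734² − 4 × 151.9 × (161.4))] / (2 × 151.9) = (734 ± 663.9) / 303.8, giving tanθ = 0.2309 or 4.601.
θ = 13.00° or 77.74°; the larger is 77.74°.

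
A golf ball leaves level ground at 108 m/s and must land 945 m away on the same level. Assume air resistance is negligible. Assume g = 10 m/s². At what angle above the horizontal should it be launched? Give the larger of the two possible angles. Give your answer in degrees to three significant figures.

From R = (v₀²/g) sin 2θ: sin 2θ = 10.0 × 945 / 11664 = 0.8102.
2θ = 54.11° or 180° − 54.11° = 125.9°, so θ = 27.06° or 62.94°.
The larger angle is 62.94°.

62.9°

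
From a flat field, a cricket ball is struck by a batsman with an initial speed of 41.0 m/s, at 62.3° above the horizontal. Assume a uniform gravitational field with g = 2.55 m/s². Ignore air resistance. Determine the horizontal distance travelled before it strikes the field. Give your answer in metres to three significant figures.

543 m

vₓ = 41.00 cos 62.3° = 19.06 m/s; v_y0 = 41.00 sin 62.3° = 36.30 m/s.
Flight time T = 2 v_y0 / g = 28.47 s.
Horizontal distance R = vₓ T = 19.06 × 28.47 = 542.6 m.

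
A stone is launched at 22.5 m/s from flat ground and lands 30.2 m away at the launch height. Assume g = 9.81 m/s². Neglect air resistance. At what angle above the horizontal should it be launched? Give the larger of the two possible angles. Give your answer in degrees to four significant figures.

72.09°

R = v₀² sin 2θ / g gives sin 2θ = gR/v₀² = 9.81·30.2/22.5² = 0.5852.
2θ = 35.82° or 180° − 35.82° = 144.2°, so θ = 17.91° or 72.09°.
The larger angle is 72.09°.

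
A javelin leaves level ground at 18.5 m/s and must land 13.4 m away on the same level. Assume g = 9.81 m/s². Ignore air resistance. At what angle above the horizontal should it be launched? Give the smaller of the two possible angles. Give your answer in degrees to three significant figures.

From R = (v₀²/g) sin 2θ: sin 2θ = 9.81 × 13.4 / 342.25 = 0.3841.
2θ = 22.59° or 180° − 22.59° = 157.4°, so θ = 11.29° or 78.71°.
The smaller angle is 11.29°.

11.3°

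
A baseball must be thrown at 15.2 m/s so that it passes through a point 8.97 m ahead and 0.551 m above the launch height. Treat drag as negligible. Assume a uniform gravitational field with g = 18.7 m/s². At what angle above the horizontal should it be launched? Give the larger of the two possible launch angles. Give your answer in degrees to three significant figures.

Trajectory: y = x tanθ − g x² (1 + tan²θ)/(2v₀²). With x = 8.97, y = 0.551, v₀ = 15.2, g = 18.7:
3.256 tan²θ − 8.97 tanθ + (3.807) = 0.
tanθ = [8.97 ± √(8.97² − 4 × 3.256 × (3.807))] / (2 × 3.256) = (8.97 ± 5.556) / 6.512, giving tanθ = 0.5242 or 2.231.
θ = 27.66° or 65.85°; the larger is 65.85°.

65.9°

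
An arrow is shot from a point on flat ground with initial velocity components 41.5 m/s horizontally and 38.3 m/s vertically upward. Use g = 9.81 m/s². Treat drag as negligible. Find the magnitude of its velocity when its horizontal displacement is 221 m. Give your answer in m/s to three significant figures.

43.8 m/s

Time to reach x = 221 m: t = x/vₓ = 221/41.50 = 5.325 s.
Vertical velocity there: v_y = v_y0 − g t = 38.30 − 9.81 × 5.325 = −13.94 m/s.
Speed: √(vₓ² + v_y²) = √(41.50² + 13.94²) = 43.78 m/s.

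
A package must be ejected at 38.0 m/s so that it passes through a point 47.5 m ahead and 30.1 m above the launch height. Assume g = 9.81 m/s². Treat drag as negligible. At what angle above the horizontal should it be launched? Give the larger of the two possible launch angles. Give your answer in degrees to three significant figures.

79.2°

Trajectory: y = x tanθ − g x² (1 + tan²θ)/(2v₀²). With x = 47.5, y = 30.1, v₀ = 38.0, g = 9.81:
7.664 tan²θ − 47.5 tanθ + (37.76) = 0.
tanθ = [47.5 ± √(47.5² − 4 × 7.664 × (37.76))] / (2 × 7.664) = (47.5 ± 33.14) / 15.33, giving tanθ = 0.9366 or 5.261.
θ = 43.12° or 79.24°; the larger is 79.24°.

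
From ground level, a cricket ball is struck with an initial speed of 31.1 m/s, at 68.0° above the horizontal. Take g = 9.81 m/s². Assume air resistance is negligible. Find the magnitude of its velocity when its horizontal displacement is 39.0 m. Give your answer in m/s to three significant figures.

12.3 m/s

Resolve: vₓ = 31.10 cos 68.0° = 11.65 m/s and v_y0 = 31.10 sin 68.0° = 28.84 m/s.
x = vₓ t ⇒ t = 39.0/11.65 = 3.348 s.
Vertical velocity there: v_y = v_y0 − g t = 28.84 − 9.81 × 3.348 = −4.004 m/s.
Speed: √(vₓ² + v_y²) = √(11.65² + 4.004²) = 12.32 m/s.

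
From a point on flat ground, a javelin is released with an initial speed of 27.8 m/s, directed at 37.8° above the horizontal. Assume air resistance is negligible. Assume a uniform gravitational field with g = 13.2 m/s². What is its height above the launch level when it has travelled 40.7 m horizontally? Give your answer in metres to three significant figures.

Resolve: vₓ = 27.80 cos 37.8° = 21.97 m/s and v_y0 = 27.80 sin 37.8° = 17.04 m/s.
At x = 40.7 m, t = x/vₓ = 40.7/21.97 = 1.853 s.
Height: y = v_y0 t − ½ g t² = 17.04 × 1.853 − 6.600 × 1.853² = 31.57 − 22.66 = 8.912 m.

8.91 m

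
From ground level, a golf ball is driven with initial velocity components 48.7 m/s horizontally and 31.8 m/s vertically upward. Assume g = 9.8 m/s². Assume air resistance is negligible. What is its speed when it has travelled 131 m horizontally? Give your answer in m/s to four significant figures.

49.00 m/s

x = vₓ t ⇒ t = 131/48.70 = 2.690 s.
Vertical velocity there: v_y = v_y0 − g t = 31.80 − 9.80 × 2.690 = 5.439 m/s.
Speed: √(vₓ² + v_y²) = √(48.70² + 5.439²) = 49.00 m/s.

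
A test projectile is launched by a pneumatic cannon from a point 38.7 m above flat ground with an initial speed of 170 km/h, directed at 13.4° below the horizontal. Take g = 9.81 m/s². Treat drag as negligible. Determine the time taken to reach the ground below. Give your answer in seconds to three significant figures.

1.91 s

Convert: 170 km/h = 170/3.6 = 47.22 m/s.
vₓ = 47.22 cos 13.4° = 45.94 m/s; v_y0 = −10.94 m/s (downward).
Vertical motion (up positive, ground at y = 0): 4.905 t² − (−10.94) t − 38.7 = 0, so t = (−10.94 + √(10.94² + 2·9.81·38.7)) / 9.81 = (−10.94 + 29.65) / 9.81 = 1.907 s.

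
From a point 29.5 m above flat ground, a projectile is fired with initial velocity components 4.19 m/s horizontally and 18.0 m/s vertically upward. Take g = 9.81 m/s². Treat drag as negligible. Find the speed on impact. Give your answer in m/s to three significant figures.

30.3 m/s

Vertical motion (up positive, ground at y = 0): 4.905 t² − (18.00) t − 29.5 = 0, so t = (18.00 + √(18.00² + 2·9.81·29.5)) / 9.81 = (18.00 + 30.05) / 9.81 = 4.898 s.
Vertical velocity at impact: v_y = v_y0 − g t = 18.00 − 9.81 × 4.898 = −30.05 m/s.
Speed: |v| = √(vₓ² + v_y²) = √(4.190² + 30.05²) = 30.34 m/s.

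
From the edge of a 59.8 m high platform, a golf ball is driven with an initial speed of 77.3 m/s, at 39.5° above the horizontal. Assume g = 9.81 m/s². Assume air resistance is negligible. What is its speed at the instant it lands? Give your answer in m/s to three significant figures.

84.5 m/s

Components: vₓ = 77.30 cos 39.5° = 59.65 m/s, v_y0 = 77.30 sin 39.5° = 49.17 m/s.
With up positive and y = 0 at the ground: y(t) = 59.8 + (49.17) t − 4.905 t². Setting y = 0 and taking the positive root: t = [49.17 + √(49.17² + 2·9.81·59.8)] / 9.81 = (49.17 + 59.92) / 9.81 = 11.12 s.
Vertical velocity at impact: v_y = v_y0 − g t = 49.17 − 9.81 × 11.12 = −59.92 m/s.
Speed: |v| = √(vₓ² + v_y²) = √(59.65² + 59.92²) = 84.55 m/s.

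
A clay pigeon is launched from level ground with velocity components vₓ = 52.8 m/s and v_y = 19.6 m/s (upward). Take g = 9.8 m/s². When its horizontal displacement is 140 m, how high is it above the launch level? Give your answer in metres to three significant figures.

x = vₓ t ⇒ t = 140/52.80 = 2.652 s.
Height: y = v_y0 t − ½ g t² = 19.60 × 2.652 − 4.900 × 2.652² = 51.97 − 34.45 = 17.52 m.

17.5 m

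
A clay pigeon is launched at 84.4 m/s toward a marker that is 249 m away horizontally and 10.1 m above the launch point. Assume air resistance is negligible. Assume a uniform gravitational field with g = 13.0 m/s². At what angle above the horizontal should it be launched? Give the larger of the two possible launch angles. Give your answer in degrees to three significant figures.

Trajectory: y = x tanθ − g x² (1 + tan²θ)/(2v₀²). With x = 249, y = 10.1, v₀ = 84.4, g = 13.0:
56.58 tan²θ − 249 tanθ + (66.68) = 0.
tanθ = [249 ± √(249² − 4 × 56.58 × (66.68))] / (2 × 56.58) = (249 ± 216.6) / 113.2, giving tanθ = 0.2864 or 4.115.
θ = 15.98° or 76.34°; the larger is 76.34°.

76.3°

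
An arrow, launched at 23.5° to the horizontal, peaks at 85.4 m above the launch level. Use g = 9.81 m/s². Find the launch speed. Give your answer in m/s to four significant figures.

102.7 m/s

At the peak v_y = 0, so v_y0 = √(2gH) = √(2 × 9.81 × 85.4) = 40.93 m/s.
v_y0 = v₀ sin θ ⇒ v₀ = 40.93 / sin 23.5° = 102.7 m/s.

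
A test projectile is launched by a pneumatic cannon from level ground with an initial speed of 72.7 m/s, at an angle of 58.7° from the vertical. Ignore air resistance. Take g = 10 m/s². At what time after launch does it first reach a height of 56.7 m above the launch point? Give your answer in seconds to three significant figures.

2.07 s

Horizontal component vₓ = 72.70 sin 58.7° = 62.12 m/s; vertical v_y0 = 72.70 cos 58.7° = 37.77 m/s.
Require v_y0 t − ½ g t² = 56.7, i.e. 5.000 t² − 37.77 t + 56.7 = 0.
t = [37.77 ± √(37.77² − 2·10.0·56.7)] / 10.0 = (37.77 ± 17.10) / 10.0, so t = 2.067 s or t = 5.487 s.
The first (ascending) time is 2.067 s.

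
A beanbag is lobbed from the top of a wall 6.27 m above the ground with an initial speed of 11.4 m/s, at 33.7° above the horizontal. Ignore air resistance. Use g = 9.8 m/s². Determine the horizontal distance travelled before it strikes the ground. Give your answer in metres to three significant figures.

18.5 m

Horizontal component vₓ = 11.40 cos 33.7° = 9.484 m/s; vertical v_y0 = 11.40 sin 33.7° = 6.325 m/s.
Vertical motion (up positive, ground at y = 0): 4.900 t² − (6.325) t − 6.27 = 0, so t = (6.325 + √(6.325² + 2·9.80·6.27)) / 9.80 = (6.325 + 12.76) / 9.80 = 1.948 s.
Horizontal distance: R = vₓ t = 9.484 × 1.948 = 18.47 m.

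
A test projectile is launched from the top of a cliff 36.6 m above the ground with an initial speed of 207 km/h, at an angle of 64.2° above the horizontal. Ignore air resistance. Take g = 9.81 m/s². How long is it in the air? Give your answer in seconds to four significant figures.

11.22 s

Convert: 207 km/h = 207/3.6 = 57.50 m/s.
Components: vₓ = 57.50 cos 64.2° = 25.03 m/s, v_y0 = 57.50 sin 64.2° = 51.77 m/s.
With up positive and y = 0 at the ground: y(t) = 36.6 + (51.77) t − 4.905 t². Setting y = 0 and taking the positive root: t = [51.77 + √(51.77² + 2·9.81·36.6)] / 9.81 = (51.77 + 58.29) / 9.81 = 11.22 s.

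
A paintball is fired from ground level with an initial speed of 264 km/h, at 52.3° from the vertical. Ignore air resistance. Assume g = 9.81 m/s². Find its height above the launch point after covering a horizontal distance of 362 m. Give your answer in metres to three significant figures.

Convert: 264 km/h = 264/3.6 = 73.33 m/s.
Horizontal component vₓ = 73.33 sin 52.3° = 58.02 m/s; vertical v_y0 = 73.33 cos 52.3° = 44.85 m/s.
x = vₓ t ⇒ t = 362/58.02 = 6.239 s.
Height: y = v_y0 t − ½ g t² = 44.85 × 6.239 − 4.905 × 6.239² = 279.8 − 190.9 = 88.86 m.

88.9 m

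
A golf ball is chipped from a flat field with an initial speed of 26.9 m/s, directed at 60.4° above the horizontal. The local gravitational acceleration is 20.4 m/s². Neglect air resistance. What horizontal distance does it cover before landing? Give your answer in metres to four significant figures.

30.47 m

Horizontal component vₓ = 26.90 cos 60.4° = 13.29 m/s; vertical v_y0 = 26.90 sin 60.4° = 23.39 m/s.
Flight time T = 2 v_y0 / g = 2.293 s.
Horizontal distance R = vₓ T = 13.29 × 2.293 = 30.47 m.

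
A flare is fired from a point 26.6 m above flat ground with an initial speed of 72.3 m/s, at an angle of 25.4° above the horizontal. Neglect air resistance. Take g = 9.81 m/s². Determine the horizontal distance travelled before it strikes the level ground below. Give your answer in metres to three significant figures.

vₓ = 72.30 cos 25.4° = 65.31 m/s; v_y0 = 72.30 sin 25.4° = 31.01 m/s.
The projectile lands when y = 26.6 + (31.01) t − ½·9.81·t² = 0. Positive root: t = (31.01 + √(31.01² + 2·9.81·26.6)) / 9.81 = (31.01 + 38.52) / 9.81 = 7.088 s.
Horizontal distance: R = vₓ t = 65.31 × 7.088 = 462.9 m.

463 m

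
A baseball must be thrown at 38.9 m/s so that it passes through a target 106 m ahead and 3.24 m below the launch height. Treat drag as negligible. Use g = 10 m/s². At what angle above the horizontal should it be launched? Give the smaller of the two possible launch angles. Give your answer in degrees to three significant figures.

20.1°

Trajectory: y = x tanθ − g x² (1 + tan²θ)/(2v₀²). With x = 106, y = −3.24, v₀ = 38.9, g = 10.0:
37.13 tan²θ − 106 tanθ + (33.89) = 0.
tanθ = [106 ± √(106² − 4 × 37.13 × (33.89))] / (2 × 37.13) = (106 ± 78.76) / 74.25, giving tanθ = 0.3668 or 2.488.
θ = 20.14° or 68.11°; the smaller is 20.14°.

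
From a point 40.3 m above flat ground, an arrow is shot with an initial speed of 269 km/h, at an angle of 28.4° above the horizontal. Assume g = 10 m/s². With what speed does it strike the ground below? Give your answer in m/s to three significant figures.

79.9 m/s

Convert: 269 km/h = 269/3.6 = 74.72 m/s.
Components: vₓ = 74.72 cos 28.4° = 65.73 m/s, v_y0 = 74.72 sin 28.4° = 35.54 m/s.
The projectile lands when y = 40.3 + (35.54) t − ½·10.0·t² = 0. Positive root: t = (35.54 + √(35.54² + 2·10.0·40.3)) / 10.0 = (35.54 + 45.49) / 10.0 = 8.103 s.
Vertical velocity at impact: v_y = v_y0 − g t = 35.54 − 10.0 × 8.103 = −45.49 m/s.
Speed: |v| = √(vₓ² + v_y²) = √(65.73² + 45.49²) = 79.93 m/s.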